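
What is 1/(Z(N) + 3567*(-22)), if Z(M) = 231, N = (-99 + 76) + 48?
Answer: -1/78243 ≈ -1.2781e-5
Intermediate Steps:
N = 25 (N = -23 + 48 = 25)
1/(Z(N) + 3567*(-22)) = 1/(231 + 3567*(-22)) = 1/(231 - 78474) = 1/(-78243) = -1/78243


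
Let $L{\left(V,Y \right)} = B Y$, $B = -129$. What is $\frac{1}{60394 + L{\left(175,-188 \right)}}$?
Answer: $\frac{1}{84646} \approx 1.1814 \cdot 10^{-5}$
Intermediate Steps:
$L{\left(V,Y \right)} = - 129 Y$
$\frac{1}{60394 + L{\left(175,-188 \right)}} = \frac{1}{60394 - -24252} = \frac{1}{60394 + 24252} = \frac{1}{84646}$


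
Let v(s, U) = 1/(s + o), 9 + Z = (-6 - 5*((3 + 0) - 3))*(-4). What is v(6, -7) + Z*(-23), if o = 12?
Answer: -6209/18 ≈ -344.94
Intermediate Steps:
Z = 15 (Z = -9 + (-6 - 5*((3 + 0) - 3))*(-4) = -9 + (-6 - 5*(3 - 3))*(-4) = -9 + (-6 - 5*0)*(-4) = -9 + (-6 + 0)*(-4) = -9 - 6*(-4) = -9 + 24 = 15)
v(s, U) = 1/(12 + s) (v(s, U) = 1/(s + 12) = 1/(12 + s))
v(6, -7) + Z*(-23) = 1/(12 + 6) + 15*(-23) = 1/18 - 345 = -6209/18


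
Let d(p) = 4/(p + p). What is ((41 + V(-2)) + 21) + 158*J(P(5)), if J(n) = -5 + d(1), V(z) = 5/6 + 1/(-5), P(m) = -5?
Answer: -12341/30 ≈ -411.37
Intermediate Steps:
d(p) = 2/p (d(p) = 4/((2*p)) = 4*(1/(2*p)) = 2/p)
V(z) = 19/30 (V(z) = 5*(⅙) + 1*(-⅕) = ⅚ - ⅕ = 19/30)
J(n) = -3 (J(n) = -5 + 2/1 = -5 + 2*1 = -5 + 2 = -3)
((41 + V(-2)) + 21) + 158*J(P(5)) = ((41 + 19/30) + 21) + 158*(-3) = (1249/30 + 21) - 474 = 1879/30 - 474 = -12341/30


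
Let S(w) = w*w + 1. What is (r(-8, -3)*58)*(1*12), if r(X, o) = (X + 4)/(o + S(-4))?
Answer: -1392/7 ≈ -198.86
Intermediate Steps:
S(w) = 1 + w**2 (S(w) = w**2 + 1 = 1 + w**2)
r(X, o) = (4 + X)/(17 + o) (r(X, o) = (X + 4)/(o + (1 + (-4)**2)) = (4 + X)/(o + (1 + 16)) = (4 + X)/(o + 17) = (4 + X)/(17 + o))
(r(-8, -3)*58)*(1*12) = (((4 - 8)/(17 - 3))*58)*(1*12) = ((-4/14)*58)*12 = (((1/14)*(-4))*58)*12 = -2/7*58*12 = -116/7*12 = -1392/7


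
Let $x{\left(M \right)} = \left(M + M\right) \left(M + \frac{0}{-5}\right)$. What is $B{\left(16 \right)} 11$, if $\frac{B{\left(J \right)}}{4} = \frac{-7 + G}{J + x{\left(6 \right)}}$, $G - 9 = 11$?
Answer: $\frac{13}{2} \approx 6.5$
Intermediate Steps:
$x{\left(M \right)} = 2 M^{2}$ ($x{\left(M \right)} = 2 M \left(M + 0 \left(- \frac{1}{5}\right)\right) = 2 M \left(M + 0\right) = 2 M M = 2 M^{2}$)
$G = 20$ ($G = 9 + 11 = 20$)
$B{\left(J \right)} = \frac{52}{72 + J}$ ($B{\left(J \right)} = 4 \frac{-7 + 20}{J + 2 \cdot 6^{2}} = 4 \frac{13}{J + 2 \cdot 36} = 4 \frac{13}{J + 72} = 4 \frac{13}{72 + J} = \frac{52}{72 + J}$)
$B{\left(16 \right)} 11 = \frac{52}{72 + 16} \cdot 11 = \frac{52}{88} \cdot 11 = 52 \cdot \frac{1}{88} \cdot 11 = \frac{13}{22} \cdot 11 = \frac{13}{2}$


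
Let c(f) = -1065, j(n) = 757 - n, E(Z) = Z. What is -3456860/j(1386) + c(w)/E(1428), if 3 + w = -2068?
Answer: 96778945/17612 ≈ 5495.1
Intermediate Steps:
w = -2071 (w = -3 - 2068 = -2071)
-3456860/j(1386) + c(w)/E(1428) = -3456860/(757 - 1*1386) - 1065/1428 = -3456860/(757 - 1386) - 1065*1/1428 = -3456860/(-629) - 355/476 = -3456860*(-1/629) - 355/476 = 3456860/629 - 355/476 = 96778945/17612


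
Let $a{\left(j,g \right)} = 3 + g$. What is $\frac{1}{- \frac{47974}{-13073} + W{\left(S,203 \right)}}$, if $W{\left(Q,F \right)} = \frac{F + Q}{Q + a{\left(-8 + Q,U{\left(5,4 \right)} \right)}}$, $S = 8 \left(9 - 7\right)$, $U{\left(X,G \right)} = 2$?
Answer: $\frac{5383}{75891} \approx 0.070931$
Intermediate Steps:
$S = 16$ ($S = 8 \cdot 2 = 16$)
$W{\left(Q,F \right)} = \frac{F + Q}{5 + Q}$ ($W{\left(Q,F \right)} = \frac{F + Q}{Q + \left(3 + 2\right)} = \frac{F + Q}{Q + 5} = \frac{F + Q}{5 + Q}$)
$\frac{1}{- \frac{47974}{-13073} + W{\left(S,203 \right)}} = \frac{1}{- \frac{47974}{-13073} + \frac{203 + 16}{5 + 16}} = \frac{1}{\left(-47974\right) \left(- \frac{1}{13073}\right) + \frac{1}{21} \cdot 219} = \frac{1}{\frac{2822}{769} + \frac{1}{21} \cdot 219} = \frac{1}{\frac{2822}{769} + \frac{73}{7}} = \frac{1}{\frac{75891}{5383}} = \frac{5383}{75891}$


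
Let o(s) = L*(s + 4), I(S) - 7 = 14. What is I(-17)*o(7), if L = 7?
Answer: 1617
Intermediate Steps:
I(S) = 21 (I(S) = 7 + 14 = 21)
o(s) = 28 + 7*s (o(s) = 7*(s + 4) = 7*(4 + s) = 28 + 7*s)
I(-17)*o(7) = 21*(28 + 7*7) = 21*(28 + 49) = 21*77 = 1617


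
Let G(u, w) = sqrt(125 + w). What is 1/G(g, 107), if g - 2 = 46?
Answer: sqrt(58)/116 ≈ 0.065653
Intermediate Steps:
g = 48 (g = 2 + 46 = 48)
1/G(g, 107) = 1/(sqrt(125 + 107)) = 1/(sqrt(232)) = 1/(2*sqrt(58)) = sqrt(58)/116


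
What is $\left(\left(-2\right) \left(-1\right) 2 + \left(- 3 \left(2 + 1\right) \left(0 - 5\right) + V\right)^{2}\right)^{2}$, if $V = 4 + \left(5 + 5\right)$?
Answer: $12145225$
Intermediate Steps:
$V = 14$ ($V = 4 + 10 = 14$)
$\left(\left(-2\right) \left(-1\right) 2 + \left(- 3 \left(2 + 1\right) \left(0 - 5\right) + V\right)^{2}\right)^{2} = \left(\left(-2\right) \left(-1\right) 2 + \left(- 3 \left(2 + 1\right) \left(0 - 5\right) + 14\right)^{2}\right)^{2} = \left(2 \cdot 2 + \left(- 3 \cdot 3 \left(-5\right) + 14\right)^{2}\right)^{2} = \left(4 + \left(\left(-3\right) \left(-15\right) + 14\right)^{2}\right)^{2} = \left(4 + \left(45 + 14\right)^{2}\right)^{2} = \left(4 + 59^{2}\right)^{2} = \left(4 + 3481\right)^{2} = 3485^{2} = 12145225$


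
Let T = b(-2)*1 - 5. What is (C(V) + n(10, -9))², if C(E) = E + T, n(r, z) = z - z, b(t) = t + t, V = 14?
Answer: 25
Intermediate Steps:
b(t) = 2*t
n(r, z) = 0
T = -9 (T = (2*(-2))*1 - 5 = -4*1 - 5 = -4 - 5 = -9)
C(E) = -9 + E (C(E) = E - 9 = -9 + E)
(C(V) + n(10, -9))² = ((-9 + 14) + 0)² = (5 + 0)² = 5² = 25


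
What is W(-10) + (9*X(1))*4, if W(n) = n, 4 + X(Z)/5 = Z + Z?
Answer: -370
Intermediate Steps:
X(Z) = -20 + 10*Z (X(Z) = -20 + 5*(Z + Z) = -20 + 5*(2*Z) = -20 + 10*Z)
W(-10) + (9*X(1))*4 = -10 + (9*(-20 + 10*1))*4 = -10 + (9*(-20 + 10))*4 = -10 + (9*(-10))*4 = -10 - 90*4 = -10 - 360 = -370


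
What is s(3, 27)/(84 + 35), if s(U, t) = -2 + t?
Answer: 25/119 ≈ 0.21008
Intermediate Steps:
s(3, 27)/(84 + 35) = (-2 + 27)/(84 + 35) = 25/119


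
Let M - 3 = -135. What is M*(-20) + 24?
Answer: 2664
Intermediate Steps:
M = -132 (M = 3 - 135 = -132)
M*(-20) + 24 = -132*(-20) + 24 = 2640 + 24 = 2664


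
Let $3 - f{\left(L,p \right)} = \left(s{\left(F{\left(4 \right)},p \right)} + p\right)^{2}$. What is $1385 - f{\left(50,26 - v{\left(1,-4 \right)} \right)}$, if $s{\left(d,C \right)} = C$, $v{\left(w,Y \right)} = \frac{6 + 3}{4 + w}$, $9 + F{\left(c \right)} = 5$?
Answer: $\frac{93114}{25} \approx 3724.6$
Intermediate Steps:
$F{\left(c \right)} = -4$ ($F{\left(c \right)} = -9 + 5 = -4$)
$v{\left(w,Y \right)} = \frac{9}{4 + w}$
$f{\left(L,p \right)} = 3 - 4 p^{2}$ ($f{\left(L,p \right)} = 3 - \left(p + p\right)^{2} = 3 - \left(2 p\right)^{2} = 3 - 4 p^{2}$)
$1385 - f{\left(50,26 - v{\left(1,-4 \right)} \right)} = 1385 - \left(3 - 4 \left(26 - \frac{9}{4 + 1}\right)^{2}\right) = 1385 - \left(3 - 4 \left(26 - \frac{9}{5}\right)^{2}\right) = 1385 - \left(3 - 4 \left(\frac{121}{5}\right)^{2}\right) = 1385 - \left(3 - \frac{58564}{25}\right) = 1385 - - \frac{58489}{25} = 1385 + \frac{58489}{25} = \frac{93114}{25}$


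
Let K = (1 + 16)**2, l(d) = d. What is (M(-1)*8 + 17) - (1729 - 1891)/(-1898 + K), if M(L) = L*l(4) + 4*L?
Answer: -75785/1609 ≈ -47.101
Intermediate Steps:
M(L) = 8*L (M(L) = L*4 + 4*L = 4*L + 4*L = 8*L)
K = 289 (K = 17**2 = 289)
(M(-1)*8 + 17) - (1729 - 1891)/(-1898 + K) = ((8*(-1))*8 + 17) - (1729 - 1891)/(-1898 + 289) = (-8*8 + 17) - (-162)/(-1609) = (-64 + 17) - (-162)*(-1)/1609 = -47 - 1*162/1609 = -47 - 162/1609 = -75785/1609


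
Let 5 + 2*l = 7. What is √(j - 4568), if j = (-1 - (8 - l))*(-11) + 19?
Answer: I*√4461 ≈ 66.791*I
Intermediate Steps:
l = 1 (l = -5/2 + (½)*7 = -5/2 + 7/2 = 1)
j = 107 (j = (-1 - (8 - 1*1))*(-11) + 19 = (-1 - (8 - 1))*(-11) + 19 = (-1 - 1*7)*(-11) + 19 = (-1 - 7)*(-11) + 19 = -8*(-11) + 19 = 88 + 19 = 107)
√(j - 4568) = √(107 - 4568) = √(-4461) = I*√4461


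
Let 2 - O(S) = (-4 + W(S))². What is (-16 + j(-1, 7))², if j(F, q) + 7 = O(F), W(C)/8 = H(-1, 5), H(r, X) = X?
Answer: 1734489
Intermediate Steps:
W(C) = 40 (W(C) = 8*5 = 40)
O(S) = -1294 (O(S) = 2 - (-4 + 40)² = 2 - 1*36² = 2 - 1*1296 = 2 - 1296 = -1294)
j(F, q) = -1301 (j(F, q) = -7 - 1294 = -1301)
(-16 + j(-1, 7))² = (-16 - 1301)² = (-1317)² = 1734489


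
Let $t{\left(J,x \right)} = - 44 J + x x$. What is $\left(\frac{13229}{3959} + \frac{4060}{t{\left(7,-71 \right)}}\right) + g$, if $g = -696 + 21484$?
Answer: $\frac{389603128633}{18737947} \approx 20792.0$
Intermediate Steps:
$t{\left(J,x \right)} = x^{2} - 44 J$ ($t{\left(J,x \right)} = - 44 J + x^{2} = x^{2} - 44 J$)
$g = 20788$
$\left(\frac{13229}{3959} + \frac{4060}{t{\left(7,-71 \right)}}\right) + g = \left(\frac{13229}{3959} + \frac{4060}{\left(-71\right)^{2} - 308}\right) + 20788 = \left(13229 \cdot \frac{1}{3959} + \frac{4060}{5041 - 308}\right) + 20788 = \left(\frac{13229}{3959} + \frac{4060}{4733}\right) + 20788 = \frac{78686397}{18737947} + 20788 = \frac{389603128633}{18737947}$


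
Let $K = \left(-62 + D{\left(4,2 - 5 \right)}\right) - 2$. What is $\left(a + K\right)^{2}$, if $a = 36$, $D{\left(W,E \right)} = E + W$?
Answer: $729$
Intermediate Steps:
$K = -63$ ($K = \left(-62 + \left(\left(2 - 5\right) + 4\right)\right) - 2 = \left(-62 + \left(-3 + 4\right)\right) - 2 = \left(-62 + 1\right) - 2 = -61 - 2 = -63$)
$\left(a + K\right)^{2} = \left(36 - 63\right)^{2} = \left(-27\right)^{2} = 729$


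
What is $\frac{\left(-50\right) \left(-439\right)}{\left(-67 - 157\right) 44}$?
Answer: $- \frac{10975}{4928} \approx -2.2271$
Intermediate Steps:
$\frac{\left(-50\right) \left(-439\right)}{\left(-67 - 157\right) 44} = \frac{21950}{\left(-224\right) 44} = \frac{21950}{-9856} = 21950 \left(- \frac{1}{9856}\right) = - \frac{10975}{4928}$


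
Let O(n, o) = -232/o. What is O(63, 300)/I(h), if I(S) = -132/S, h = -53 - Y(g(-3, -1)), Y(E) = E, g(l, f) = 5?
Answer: -841/2475 ≈ -0.33980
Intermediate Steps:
h = -58 (h = -53 - 1*5 = -53 - 5 = -58)
O(63, 300)/I(h) = (-232/300)/((-132/(-58))) = (-232*1/300)/((-132*(-1/58))) = -58/(75*66/29) = -58/75*29/66 = -841/2475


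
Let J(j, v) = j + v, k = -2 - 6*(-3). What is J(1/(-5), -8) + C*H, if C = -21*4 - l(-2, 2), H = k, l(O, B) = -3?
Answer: -6521/5 ≈ -1304.2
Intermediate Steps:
k = 16 (k = -2 + 18 = 16)
H = 16
C = -81 (C = -21*4 - 1*(-3) = -84 + 3 = -81)
J(1/(-5), -8) + C*H = (1/(-5) - 8) - 81*16 = (-1/5 - 8) - 1296 = -41/5 - 1296 = -6521/5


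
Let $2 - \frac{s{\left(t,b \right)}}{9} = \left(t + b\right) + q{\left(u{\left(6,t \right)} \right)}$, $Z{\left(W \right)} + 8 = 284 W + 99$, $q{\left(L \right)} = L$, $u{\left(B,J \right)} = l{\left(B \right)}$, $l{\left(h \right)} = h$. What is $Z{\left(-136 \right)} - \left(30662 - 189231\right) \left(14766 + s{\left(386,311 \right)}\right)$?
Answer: $1340979500$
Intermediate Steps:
$u{\left(B,J \right)} = B$
$Z{\left(W \right)} = 91 + 284 W$ ($Z{\left(W \right)} = -8 + \left(284 W + 99\right) = -8 + \left(99 + 284 W\right) = 91 + 284 W$)
$s{\left(t,b \right)} = -36 - 9 b - 9 t$ ($s{\left(t,b \right)} = 18 - 9 \left(\left(t + b\right) + 6\right) = 18 - 9 \left(\left(b + t\right) + 6\right) = 18 - 9 \left(6 + b + t\right) = 18 - \left(54 + 9 b + 9 t\right) = -36 - 9 b - 9 t$)
$Z{\left(-136 \right)} - \left(30662 - 189231\right) \left(14766 + s{\left(386,311 \right)}\right) = \left(91 + 284 \left(-136\right)\right) - \left(30662 - 189231\right) \left(14766 - 6309\right) = \left(91 - 38624\right) - - 158569 \left(14766 - 6309\right) = -38533 - - 158569 \left(14766 - 6309\right) = -38533 - \left(-158569\right) 8457 = -38533 - -1341018033 = -38533 + 1341018033 = 1340979500$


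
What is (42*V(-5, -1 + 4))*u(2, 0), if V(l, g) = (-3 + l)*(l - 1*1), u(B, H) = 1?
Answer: 2016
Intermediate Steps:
V(l, g) = (-1 + l)*(-3 + l) (V(l, g) = (-3 + l)*(l - 1) = (-3 + l)*(-1 + l) = (-1 + l)*(-3 + l))
(42*V(-5, -1 + 4))*u(2, 0) = (42*(3 + (-5)² - 4*(-5)))*1 = (42*(3 + 25 + 20))*1 = (42*48)*1 = 2016*1 = 2016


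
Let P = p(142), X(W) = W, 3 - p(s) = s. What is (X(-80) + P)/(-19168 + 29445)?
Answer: -219/10277 ≈ -0.021310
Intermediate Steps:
p(s) = 3 - s
P = -139 (P = 3 - 1*142 = 3 - 142 = -139)
(X(-80) + P)/(-19168 + 29445) = (-80 - 139)/(-19168 + 29445) = -219/10277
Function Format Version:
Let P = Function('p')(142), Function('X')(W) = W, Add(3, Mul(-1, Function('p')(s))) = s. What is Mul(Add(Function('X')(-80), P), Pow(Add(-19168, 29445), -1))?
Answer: Rational(-219, 10277) ≈ -0.021310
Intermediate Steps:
Function('p')(s) = Add(3, Mul(-1, s))
P = -139 (P = Add(3, Mul(-1, 142)) = Add(3, -142) = -139)
Mul(Add(Function('X')(-80), P), Pow(Add(-19168, 29445), -1)) = Mul(Add(-80, -139), Pow(Add(-19168, 29445), -1)) = Mul(-219, Pow(10277, -1)) = Mul(-219, Rational(1, 10277)) = Rational(-219, 10277)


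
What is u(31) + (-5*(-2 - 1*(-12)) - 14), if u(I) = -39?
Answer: -103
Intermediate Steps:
u(31) + (-5*(-2 - 1*(-12)) - 14) = -39 + (-5*(-2 - 1*(-12)) - 14) = -39 + (-5*(-2 + 12) - 14) = -39 + (-5*10 - 14) = -39 + (-50 - 14) = -39 - 64 = -103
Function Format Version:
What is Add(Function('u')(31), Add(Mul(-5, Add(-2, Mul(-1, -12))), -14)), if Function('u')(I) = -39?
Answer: -103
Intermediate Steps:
Add(Function('u')(31), Add(Mul(-5, Add(-2, Mul(-1, -12))), -14)) = Add(-39, Add(Mul(-5, Add(-2, Mul(-1, -12))), -14)) = Add(-39, Add(Mul(-5, Add(-2, 12)), -14)) = Add(-39, Add(Mul(-5, 10), -14)) = Add(-39, Add(-50, -14)) = Add(-39, -64) = -103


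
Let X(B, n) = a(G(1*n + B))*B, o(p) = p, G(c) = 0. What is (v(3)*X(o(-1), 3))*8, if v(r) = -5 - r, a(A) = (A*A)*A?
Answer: 0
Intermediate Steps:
a(A) = A**3 (a(A) = A**2*A = A**3)
X(B, n) = 0 (X(B, n) = 0**3*B = 0*B = 0)
(v(3)*X(o(-1), 3))*8 = ((-5 - 1*3)*0)*8 = ((-5 - 3)*0)*8 = -8*0*8 = 0*8 = 0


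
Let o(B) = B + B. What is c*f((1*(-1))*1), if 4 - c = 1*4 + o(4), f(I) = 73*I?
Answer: 584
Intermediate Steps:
o(B) = 2*B
c = -8 (c = 4 - (1*4 + 2*4) = 4 - (4 + 8) = 4 - 1*12 = 4 - 12 = -8)
c*f((1*(-1))*1) = -584*(1*(-1))*1 = -584*(-1*1) = -584*(-1) = -8*(-73) = 584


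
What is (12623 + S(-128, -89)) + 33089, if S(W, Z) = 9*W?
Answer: 44560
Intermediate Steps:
(12623 + S(-128, -89)) + 33089 = (12623 + 9*(-128)) + 33089 = (12623 - 1152) + 33089 = 11471 + 33089 = 44560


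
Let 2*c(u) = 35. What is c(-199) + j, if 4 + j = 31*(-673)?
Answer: -41699/2 ≈ -20850.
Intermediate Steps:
c(u) = 35/2 (c(u) = (½)*35 = 35/2)
j = -20867 (j = -4 + 31*(-673) = -4 - 20863 = -20867)
c(-199) + j = 35/2 - 20867 = -41699/2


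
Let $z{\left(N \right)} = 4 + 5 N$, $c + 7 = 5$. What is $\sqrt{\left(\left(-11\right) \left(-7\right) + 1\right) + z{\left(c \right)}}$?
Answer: $6 \sqrt{2} \approx 8.4853$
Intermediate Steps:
$c = -2$ ($c = -7 + 5 = -2$)
$\sqrt{\left(\left(-11\right) \left(-7\right) + 1\right) + z{\left(c \right)}} = \sqrt{\left(\left(-11\right) \left(-7\right) + 1\right) + \left(4 + 5 \left(-2\right)\right)} = \sqrt{\left(77 + 1\right) + \left(4 - 10\right)} = \sqrt{78 - 6} = \sqrt{72} = 6 \sqrt{2}$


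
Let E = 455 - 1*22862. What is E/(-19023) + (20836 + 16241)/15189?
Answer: 116183966/32104483 ≈ 3.6189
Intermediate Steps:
E = -22407 (E = 455 - 22862 = -22407)
E/(-19023) + (20836 + 16241)/15189 = -22407/(-19023) + (20836 + 16241)/15189 = -22407*(-1/19023) + 37077*(1/15189) = 7469/6341 + 12359/5063 = 116183966/32104483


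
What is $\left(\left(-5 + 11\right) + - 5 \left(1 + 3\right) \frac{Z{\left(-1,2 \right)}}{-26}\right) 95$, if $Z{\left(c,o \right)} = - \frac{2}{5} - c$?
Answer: $\frac{7980}{13} \approx 613.85$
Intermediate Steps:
$Z{\left(c,o \right)} = - \frac{2}{5} - c$ ($Z{\left(c,o \right)} = \left(-2\right) \frac{1}{5} - c = - \frac{2}{5} - c$)
$\left(\left(-5 + 11\right) + - 5 \left(1 + 3\right) \frac{Z{\left(-1,2 \right)}}{-26}\right) 95 = \left(\left(-5 + 11\right) + - 5 \left(1 + 3\right) \frac{- \frac{2}{5} - -1}{-26}\right) 95 = \left(6 + \left(-5\right) 4 \left(- \frac{2}{5} + 1\right) \left(- \frac{1}{26}\right)\right) 95 = \left(6 - 20 \cdot \frac{3}{5} \left(- \frac{1}{26}\right)\right) 95 = \left(6 - - \frac{6}{13}\right) 95 = \left(6 + \frac{6}{13}\right) 95 = \frac{84}{13} \cdot 95 = \frac{7980}{13}$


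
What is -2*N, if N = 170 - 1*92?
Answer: -156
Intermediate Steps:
N = 78 (N = 170 - 92 = 78)
-2*N = -2*78 = -156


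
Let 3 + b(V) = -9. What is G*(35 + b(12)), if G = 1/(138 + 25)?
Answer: 23/163 ≈ 0.14110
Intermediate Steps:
b(V) = -12 (b(V) = -3 - 9 = -12)
G = 1/163 ≈ 0.0061350
G*(35 + b(12)) = (35 - 12)/163 = (1/163)*23 = 23/163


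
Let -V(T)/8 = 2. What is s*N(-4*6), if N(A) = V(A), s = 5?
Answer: -80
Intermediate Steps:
V(T) = -16 (V(T) = -8*2 = -16)
N(A) = -16
s*N(-4*6) = 5*(-16) = -80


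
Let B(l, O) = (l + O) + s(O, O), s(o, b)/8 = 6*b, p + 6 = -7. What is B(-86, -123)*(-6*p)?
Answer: -476814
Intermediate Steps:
p = -13 (p = -6 - 7 = -13)
s(o, b) = 48*b (s(o, b) = 8*(6*b) = 48*b)
B(l, O) = l + 49*O (B(l, O) = (l + O) + 48*O = (O + l) + 48*O = l + 49*O)
B(-86, -123)*(-6*p) = (-86 + 49*(-123))*(-6*(-13)) = (-86 - 6027)*78 = -6113*78 = -476814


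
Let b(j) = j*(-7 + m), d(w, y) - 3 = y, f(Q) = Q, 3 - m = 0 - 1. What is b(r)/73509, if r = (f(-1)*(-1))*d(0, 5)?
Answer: -8/24503 ≈ -0.00032649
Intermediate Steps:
m = 4 (m = 3 - (0 - 1) = 3 - 1*(-1) = 3 + 1 = 4)
d(w, y) = 3 + y
r = 8 (r = (-1*(-1))*(3 + 5) = 1*8 = 8)
b(j) = -3*j (b(j) = j*(-7 + 4) = j*(-3) = -3*j)
b(r)/73509 = -3*8/73509 = -24*1/73509 = -8/24503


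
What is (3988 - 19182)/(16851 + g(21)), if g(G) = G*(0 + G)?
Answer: -7597/8646 ≈ -0.87867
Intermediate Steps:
g(G) = G**2 (g(G) = G*G = G**2)
(3988 - 19182)/(16851 + g(21)) = (3988 - 19182)/(16851 + 21**2) = -15194/(16851 + 441) = -15194/17292 = -15194*1/17292 = -7597/8646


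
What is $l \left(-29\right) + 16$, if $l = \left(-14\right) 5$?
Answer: $2046$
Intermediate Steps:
$l = -70$
$l \left(-29\right) + 16 = \left(-70\right) \left(-29\right) + 16 = 2030 + 16 = 2046$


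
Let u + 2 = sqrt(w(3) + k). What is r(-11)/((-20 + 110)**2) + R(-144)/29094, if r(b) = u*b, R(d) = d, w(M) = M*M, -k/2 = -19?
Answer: -43861/19638450 - 11*sqrt(47)/8100 ≈ -0.011544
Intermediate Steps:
k = 38 (k = -2*(-19) = 38)
w(M) = M**2
u = -2 + sqrt(47) (u = -2 + sqrt(3**2 + 38) = -2 + sqrt(9 + 38) = -2 + sqrt(47) ≈ 4.8557)
r(b) = b*(-2 + sqrt(47)) (r(b) = (-2 + sqrt(47))*b = b*(-2 + sqrt(47)))
r(-11)/((-20 + 110)**2) + R(-144)/29094 = (-11*(-2 + sqrt(47)))/((-20 + 110)**2) - 144/29094 = (22 - 11*sqrt(47))/(90**2) - 144*1/29094 = (22 - 11*sqrt(47))/8100 - 24/4849 = (22 - 11*sqrt(47))*(1/8100) - 24/4849 = (11/4050 - 11*sqrt(47)/8100) - 24/4849 = -43861/19638450 - 11*sqrt(47)/8100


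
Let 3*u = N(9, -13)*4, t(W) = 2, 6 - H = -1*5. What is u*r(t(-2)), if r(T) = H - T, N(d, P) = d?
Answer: 108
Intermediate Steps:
H = 11 (H = 6 - (-1)*5 = 6 - 1*(-5) = 6 + 5 = 11)
r(T) = 11 - T
u = 12 (u = (9*4)/3 = (⅓)*36 = 12)
u*r(t(-2)) = 12*(11 - 1*2) = 12*(11 - 2) = 12*9 = 108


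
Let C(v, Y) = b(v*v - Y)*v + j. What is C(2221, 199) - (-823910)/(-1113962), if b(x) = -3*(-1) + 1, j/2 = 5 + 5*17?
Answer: 5048063829/556981 ≈ 9063.3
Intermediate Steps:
j = 180 (j = 2*(5 + 5*17) = 2*(5 + 85) = 2*90 = 180)
b(x) = 4 (b(x) = 3 + 1 = 4)
C(v, Y) = 180 + 4*v (C(v, Y) = 4*v + 180 = 180 + 4*v)
C(2221, 199) - (-823910)/(-1113962) = (180 + 4*2221) - (-823910)/(-1113962) = (180 + 8884) - (-823910)*(-1)/1113962 = 9064 - 1*411955/556981 = 9064 - 411955/556981 = 5048063829/556981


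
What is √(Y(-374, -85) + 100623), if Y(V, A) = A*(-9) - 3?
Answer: 3*√11265 ≈ 318.41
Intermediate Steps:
Y(V, A) = -3 - 9*A (Y(V, A) = -9*A - 3 = -3 - 9*A)
√(Y(-374, -85) + 100623) = √((-3 - 9*(-85)) + 100623) = √((-3 + 765) + 100623) = √(762 + 100623) = √101385 = 3*√11265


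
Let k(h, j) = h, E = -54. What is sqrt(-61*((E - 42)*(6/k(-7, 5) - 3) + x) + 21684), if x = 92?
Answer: 2*I*sqrt(79814)/7 ≈ 80.718*I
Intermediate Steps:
sqrt(-61*((E - 42)*(6/k(-7, 5) - 3) + x) + 21684) = sqrt(-61*((-54 - 42)*(6/(-7) - 3) + 92) + 21684) = sqrt(-61*(-96*(6*(-1/7) - 3) + 92) + 21684) = sqrt(-61*(-96*(-6/7 - 3) + 92) + 21684) = sqrt(-61*(-96*(-27/7) + 92) + 21684) = sqrt(-61*(2592/7 + 92) + 21684) = sqrt(-61*3236/7 + 21684) = sqrt(-197396/7 + 21684) = sqrt(-45608/7) = 2*I*sqrt(79814)/7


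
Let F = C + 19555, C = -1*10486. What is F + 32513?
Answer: 41582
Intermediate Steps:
C = -10486
F = 9069 (F = -10486 + 19555 = 9069)
F + 32513 = 9069 + 32513 = 41582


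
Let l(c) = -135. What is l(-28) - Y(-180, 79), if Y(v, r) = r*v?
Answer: 14085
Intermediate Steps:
l(-28) - Y(-180, 79) = -135 - 79*(-180) = -135 - 1*(-14220) = -135 + 14220 = 14085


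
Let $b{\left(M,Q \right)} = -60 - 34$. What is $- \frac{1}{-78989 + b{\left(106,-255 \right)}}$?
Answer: $\frac{1}{79083} \approx 1.2645 \cdot 10^{-5}$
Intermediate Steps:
$b{\left(M,Q \right)} = -94$
$- \frac{1}{-78989 + b{\left(106,-255 \right)}} = - \frac{1}{-78989 - 94} = - \frac{1}{-79083} = \left(-1\right) \left(- \frac{1}{79083}\right) = \frac{1}{79083}$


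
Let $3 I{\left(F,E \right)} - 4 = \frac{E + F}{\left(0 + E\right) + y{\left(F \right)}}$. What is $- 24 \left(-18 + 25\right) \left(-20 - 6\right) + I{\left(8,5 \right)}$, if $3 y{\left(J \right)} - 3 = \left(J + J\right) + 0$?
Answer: $\frac{445711}{102} \approx 4369.7$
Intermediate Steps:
$y{\left(J \right)} = 1 + \frac{2 J}{3}$ ($y{\left(J \right)} = 1 + \frac{\left(J + J\right) + 0}{3} = 1 + \frac{2 J + 0}{3} = 1 + \frac{2 J}{3}$)
$I{\left(F,E \right)} = \frac{4}{3} + \frac{E + F}{3 \left(1 + E + \frac{2 F}{3}\right)}$ ($I{\left(F,E \right)} = \frac{4}{3} + \frac{\left(E + F\right) \frac{1}{\left(0 + E\right) + \left(1 + \frac{2 F}{3}\right)}}{3} = \frac{4}{3} + \frac{\left(E + F\right) \frac{1}{E + \left(1 + \frac{2 F}{3}\right)}}{3} = \frac{4}{3} + \frac{\left(E + F\right) \frac{1}{1 + E + \frac{2 F}{3}}}{3} = \frac{4}{3} + \frac{\frac{1}{1 + E + \frac{2 F}{3}} \left(E + F\right)}{3} = \frac{4}{3} + \frac{E + F}{3 \left(1 + E + \frac{2 F}{3}\right)}$)
$- 24 \left(-18 + 25\right) \left(-20 - 6\right) + I{\left(8,5 \right)} = - 24 \left(-18 + 25\right) \left(-20 - 6\right) + \frac{12 + 11 \cdot 8 + 15 \cdot 5}{3 \left(3 + 2 \cdot 8 + 3 \cdot 5\right)} = - 24 \cdot 7 \left(-26\right) + \frac{12 + 88 + 75}{3 \left(3 + 16 + 15\right)} = \left(-24\right) \left(-182\right) + \frac{1}{3} \cdot \frac{1}{34} \cdot 175 = 4368 + \frac{1}{3} \cdot \frac{1}{34} \cdot 175 = 4368 + \frac{175}{102} = \frac{445711}{102}$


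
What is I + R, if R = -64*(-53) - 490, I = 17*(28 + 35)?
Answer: 3973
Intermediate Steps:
I = 1071 (I = 17*63 = 1071)
R = 2902 (R = 3392 - 490 = 2902)
I + R = 1071 + 2902 = 3973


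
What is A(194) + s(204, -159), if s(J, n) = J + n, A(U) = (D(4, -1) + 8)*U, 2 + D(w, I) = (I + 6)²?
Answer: 6059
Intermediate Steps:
D(w, I) = -2 + (6 + I)² (D(w, I) = -2 + (I + 6)² = -2 + (6 + I)²)
A(U) = 31*U (A(U) = ((-2 + (6 - 1)²) + 8)*U = ((-2 + 5²) + 8)*U = ((-2 + 25) + 8)*U = (23 + 8)*U = 31*U)
A(194) + s(204, -159) = 31*194 + (204 - 159) = 6014 + 45 = 6059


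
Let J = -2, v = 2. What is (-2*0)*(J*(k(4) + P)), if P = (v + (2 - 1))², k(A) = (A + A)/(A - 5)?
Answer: 0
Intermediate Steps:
k(A) = 2*A/(-5 + A) (k(A) = (2*A)/(-5 + A) = 2*A/(-5 + A))
P = 9 (P = (2 + (2 - 1))² = (2 + 1)² = 3² = 9)
(-2*0)*(J*(k(4) + P)) = (-2*0)*(-2*(2*4/(-5 + 4) + 9)) = 0*(-2*(2*4/(-1) + 9)) = 0*(-2*(2*4*(-1) + 9)) = 0*(-2*(-8 + 9)) = 0*(-2*1) = 0*(-2) = 0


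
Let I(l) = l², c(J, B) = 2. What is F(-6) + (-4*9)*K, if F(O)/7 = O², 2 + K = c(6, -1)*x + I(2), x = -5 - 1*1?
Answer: 612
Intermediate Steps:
x = -6 (x = -5 - 1 = -6)
K = -10 (K = -2 + (2*(-6) + 2²) = -2 + (-12 + 4) = -2 - 8 = -10)
F(O) = 7*O²
F(-6) + (-4*9)*K = 7*(-6)² - 4*9*(-10) = 7*36 - 36*(-10) = 252 + 360 = 612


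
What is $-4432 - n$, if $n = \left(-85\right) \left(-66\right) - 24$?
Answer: $-10018$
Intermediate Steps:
$n = 5586$ ($n = 5610 - 24 = 5586$)
$-4432 - n = -4432 - 5586 = -10018$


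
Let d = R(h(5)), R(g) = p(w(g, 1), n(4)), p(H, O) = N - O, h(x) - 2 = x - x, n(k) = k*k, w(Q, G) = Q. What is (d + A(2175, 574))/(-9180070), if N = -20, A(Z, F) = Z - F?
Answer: -313/1836014 ≈ -0.00017048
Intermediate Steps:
n(k) = k²
h(x) = 2 (h(x) = 2 + (x - x) = 2 + 0 = 2)
p(H, O) = -20 - O
R(g) = -36 (R(g) = -20 - 1*4² = -20 - 1*16 = -20 - 16 = -36)
d = -36
(d + A(2175, 574))/(-9180070) = (-36 + (2175 - 1*574))/(-9180070) = (-36 + (2175 - 574))*(-1/9180070) = (-36 + 1601)*(-1/9180070) = 1565*(-1/9180070) = -313/1836014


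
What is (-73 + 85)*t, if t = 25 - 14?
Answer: 132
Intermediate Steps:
t = 11
(-73 + 85)*t = (-73 + 85)*11 = 12*11 = 132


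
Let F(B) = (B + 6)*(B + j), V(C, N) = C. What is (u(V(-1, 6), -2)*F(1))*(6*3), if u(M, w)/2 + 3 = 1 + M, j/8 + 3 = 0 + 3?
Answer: -756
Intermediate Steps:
j = 0 (j = -24 + 8*(0 + 3) = -24 + 8*3 = -24 + 24 = 0)
u(M, w) = -4 + 2*M (u(M, w) = -6 + 2*(1 + M) = -6 + (2 + 2*M) = -4 + 2*M)
F(B) = B*(6 + B) (F(B) = (B + 6)*(B + 0) = (6 + B)*B = B*(6 + B))
(u(V(-1, 6), -2)*F(1))*(6*3) = ((-4 + 2*(-1))*(1*(6 + 1)))*(6*3) = ((-4 - 2)*(1*7))*18 = -6*7*18 = -42*18 = -756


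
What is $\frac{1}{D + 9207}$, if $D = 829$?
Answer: $\frac{1}{10036} \approx 9.9641 \cdot 10^{-5}$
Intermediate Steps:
$\frac{1}{D + 9207} = \frac{1}{829 + 9207} = \frac{1}{10036}$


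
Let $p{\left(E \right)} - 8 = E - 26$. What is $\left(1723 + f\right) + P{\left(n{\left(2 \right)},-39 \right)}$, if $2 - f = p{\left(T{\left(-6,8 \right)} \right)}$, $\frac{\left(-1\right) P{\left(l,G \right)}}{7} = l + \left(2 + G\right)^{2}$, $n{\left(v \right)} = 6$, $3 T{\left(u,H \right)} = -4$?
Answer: $- \frac{23642}{3} \approx -7880.7$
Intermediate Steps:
$T{\left(u,H \right)} = - \frac{4}{3}$ ($T{\left(u,H \right)} = \frac{1}{3} \left(-4\right) = - \frac{4}{3}$)
$p{\left(E \right)} = -18 + E$ ($p{\left(E \right)} = 8 + \left(E - 26\right) = 8 + \left(-26 + E\right) = -18 + E$)
$P{\left(l,G \right)} = - 7 l - 7 \left(2 + G\right)^{2}$ ($P{\left(l,G \right)} = - 7 \left(l + \left(2 + G\right)^{2}\right) = - 7 l - 7 \left(2 + G\right)^{2}$)
$f = \frac{64}{3}$ ($f = 2 - \left(-18 - \frac{4}{3}\right) = 2 - - \frac{58}{3} = 2 + \frac{58}{3} = \frac{64}{3} \approx 21.333$)
$\left(1723 + f\right) + P{\left(n{\left(2 \right)},-39 \right)} = \left(1723 + \frac{64}{3}\right) - \left(42 + 7 \left(2 - 39\right)^{2}\right) = \frac{5233}{3} - \left(42 + 7 \left(-37\right)^{2}\right) = \frac{5233}{3} - 9625 = - \frac{23642}{3}$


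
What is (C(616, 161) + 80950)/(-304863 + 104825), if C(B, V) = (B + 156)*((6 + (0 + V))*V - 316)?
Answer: -10296881/100019 ≈ -102.95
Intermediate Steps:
C(B, V) = (-316 + V*(6 + V))*(156 + B) (C(B, V) = (156 + B)*((6 + V)*V - 316) = (156 + B)*(V*(6 + V) - 316) = (156 + B)*(-316 + V*(6 + V)) = (-316 + V*(6 + V))*(156 + B))
(C(616, 161) + 80950)/(-304863 + 104825) = ((-49296 - 316*616 + 156*161² + 936*161 + 616*161² + 6*616*161) + 80950)/(-304863 + 104825) = ((-49296 - 194656 + 156*25921 + 150696 + 616*25921 + 595056) + 80950)/(-200038) = ((-49296 - 194656 + 4043676 + 150696 + 15967336 + 595056) + 80950)*(-1/200038) = (20512812 + 80950)*(-1/200038) = 20593762*(-1/200038) = -10296881/100019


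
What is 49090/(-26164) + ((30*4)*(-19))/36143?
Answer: -916956895/472822726 ≈ -1.9393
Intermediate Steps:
49090/(-26164) + ((30*4)*(-19))/36143 = 49090*(-1/26164) + (120*(-19))*(1/36143) = -24545/13082 - 2280*1/36143 = -24545/13082 - 2280/36143 = -916956895/472822726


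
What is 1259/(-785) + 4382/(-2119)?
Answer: -6107691/1663415 ≈ -3.6718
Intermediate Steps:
1259/(-785) + 4382/(-2119) = 1259*(-1/785) + 4382*(-1/2119) = -1259/785 - 4382/2119 = -6107691/1663415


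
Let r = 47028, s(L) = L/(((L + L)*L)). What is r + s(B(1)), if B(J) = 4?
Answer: 376225/8 ≈ 47028.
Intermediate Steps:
s(L) = 1/(2*L) (s(L) = L/(((2*L)*L)) = L/((2*L²)) = L*(1/(2*L²)) = 1/(2*L))
r + s(B(1)) = 47028 + (½)/4 = 47028 + (½)*(¼) = 47028 + ⅛ = 376225/8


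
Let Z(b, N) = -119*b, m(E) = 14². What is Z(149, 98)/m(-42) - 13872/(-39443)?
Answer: -99520703/1104404 ≈ -90.113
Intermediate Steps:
m(E) = 196
Z(149, 98)/m(-42) - 13872/(-39443) = -119*149/196 - 13872/(-39443) = -17731*1/196 - 13872*(-1/39443) = -2533/28 + 13872/39443 = -99520703/1104404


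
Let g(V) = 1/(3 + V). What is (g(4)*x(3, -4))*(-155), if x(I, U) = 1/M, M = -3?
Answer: 155/21 ≈ 7.3810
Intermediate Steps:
x(I, U) = -⅓ (x(I, U) = 1/(-3) = 1*(-⅓) = -⅓)
(g(4)*x(3, -4))*(-155) = (-⅓/(3 + 4))*(-155) = (-⅓/7)*(-155) = ((⅐)*(-⅓))*(-155) = -1/21*(-155) = 155/21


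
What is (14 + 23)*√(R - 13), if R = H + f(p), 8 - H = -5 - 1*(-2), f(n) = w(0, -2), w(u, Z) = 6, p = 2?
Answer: 74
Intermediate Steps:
f(n) = 6
H = 11 (H = 8 - (-5 - 1*(-2)) = 8 - (-5 + 2) = 8 - 1*(-3) = 8 + 3 = 11)
R = 17 (R = 11 + 6 = 17)
(14 + 23)*√(R - 13) = (14 + 23)*√(17 - 13) = 37*√4 = 37*2 = 74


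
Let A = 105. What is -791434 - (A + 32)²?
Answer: -810203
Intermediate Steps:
-791434 - (A + 32)² = -791434 - (105 + 32)² = -791434 - 1*137² = -791434 - 1*18769 = -791434 - 18769 = -810203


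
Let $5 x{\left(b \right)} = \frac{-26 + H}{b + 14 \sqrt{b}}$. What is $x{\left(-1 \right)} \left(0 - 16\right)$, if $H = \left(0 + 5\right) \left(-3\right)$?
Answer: $- \frac{656}{985} - \frac{9184 i}{985} \approx -0.66599 - 9.3239 i$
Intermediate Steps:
$H = -15$ ($H = 5 \left(-3\right) = -15$)
$x{\left(b \right)} = - \frac{41}{5 \left(b + 14 \sqrt{b}\right)}$ ($x{\left(b \right)} = \frac{\left(-26 - 15\right) \frac{1}{b + 14 \sqrt{b}}}{5} = \frac{\left(-41\right) \frac{1}{b + 14 \sqrt{b}}}{5} = - \frac{41}{5 \left(b + 14 \sqrt{b}\right)}$)
$x{\left(-1 \right)} \left(0 - 16\right) = - \frac{41}{5 \left(-1\right) + 70 \sqrt{-1}} \left(0 - 16\right) = - \frac{41}{-5 + 70 i} \left(0 - 16\right) = - 41 \frac{-5 - 70 i}{4925} \left(-16\right) = - \frac{41 \left(-5 - 70 i\right)}{4925} \left(-16\right) = \frac{656 \left(-5 - 70 i\right)}{4925}$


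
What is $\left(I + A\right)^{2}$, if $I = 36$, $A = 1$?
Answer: $1369$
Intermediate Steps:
$\left(I + A\right)^{2} = \left(36 + 1\right)^{2} = 37^{2} = 1369$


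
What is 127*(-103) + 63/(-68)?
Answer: -889571/68 ≈ -13082.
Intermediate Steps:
127*(-103) + 63/(-68) = -13081 + 63*(-1/68) = -13081 - 63/68 = -889571/68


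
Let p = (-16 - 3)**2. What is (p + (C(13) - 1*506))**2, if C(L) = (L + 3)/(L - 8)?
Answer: 502681/25 ≈ 20107.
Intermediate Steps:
C(L) = (3 + L)/(-8 + L)
p = 361 (p = (-19)**2 = 361)
(p + (C(13) - 1*506))**2 = (361 + ((3 + 13)/(-8 + 13) - 1*506))**2 = (361 + (16/5 - 506))**2 = (361 - 2514/5)**2 = (-709/5)**2 = 502681/25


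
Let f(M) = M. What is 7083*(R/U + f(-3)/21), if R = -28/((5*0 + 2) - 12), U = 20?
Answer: -7083/350 ≈ -20.237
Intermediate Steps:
R = 14/5 (R = -28/((0 + 2) - 12) = -28/(2 - 12) = -28/(-10) = -28*(-⅒) = 14/5 ≈ 2.8000)
7083*(R/U + f(-3)/21) = 7083*((14/5)/20 - 3/21) = 7083*((14/5)*(1/20) - 3*1/21) = 7083*(7/50 - ⅐) = 7083*(-1/350) = -7083/350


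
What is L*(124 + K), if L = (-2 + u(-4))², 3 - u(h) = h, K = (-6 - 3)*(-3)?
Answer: 3775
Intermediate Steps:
K = 27 (K = -9*(-3) = 27)
u(h) = 3 - h
L = 25 (L = (-2 + (3 - 1*(-4)))² = (-2 + (3 + 4))² = (-2 + 7)² = 5² = 25)
L*(124 + K) = 25*(124 + 27) = 25*151 = 3775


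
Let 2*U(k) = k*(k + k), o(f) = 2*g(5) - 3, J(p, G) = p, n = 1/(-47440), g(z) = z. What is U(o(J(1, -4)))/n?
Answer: -2324560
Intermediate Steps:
n = -1/47440 ≈ -2.1079e-5
o(f) = 7 (o(f) = 2*5 - 3 = 10 - 3 = 7)
U(k) = k² (U(k) = (k*(k + k))/2 = (k*(2*k))/2 = (2*k²)/2 = k²)
U(o(J(1, -4)))/n = 7²/(-1/47440) = 49*(-47440) = -2324560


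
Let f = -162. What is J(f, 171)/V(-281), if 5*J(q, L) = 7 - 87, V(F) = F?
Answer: 16/281 ≈ 0.056939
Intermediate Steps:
J(q, L) = -16 (J(q, L) = (7 - 87)/5 = (⅕)*(-80) = -16)
J(f, 171)/V(-281) = -16/(-281) = -16*(-1/281) = 16/281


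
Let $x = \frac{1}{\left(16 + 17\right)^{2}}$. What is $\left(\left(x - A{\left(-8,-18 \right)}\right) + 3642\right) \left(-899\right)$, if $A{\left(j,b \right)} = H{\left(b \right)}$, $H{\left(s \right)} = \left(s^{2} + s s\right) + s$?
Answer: $- \frac{2948782031}{1089} \approx -2.7078 \cdot 10^{6}$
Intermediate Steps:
$H{\left(s \right)} = s + 2 s^{2}$ ($H{\left(s \right)} = \left(s^{2} + s^{2}\right) + s = 2 s^{2} + s = s + 2 s^{2}$)
$A{\left(j,b \right)} = b \left(1 + 2 b\right)$
$x = \frac{1}{1089}$ ($x = \frac{1}{33^{2}} = \frac{1}{1089} \approx 0.00091827$)
$\left(\left(x - A{\left(-8,-18 \right)}\right) + 3642\right) \left(-899\right) = \left(\left(\frac{1}{1089} - - 18 \left(1 + 2 \left(-18\right)\right)\right) + 3642\right) \left(-899\right) = \left(\left(\frac{1}{1089} - - 18 \left(1 - 36\right)\right) + 3642\right) \left(-899\right) = \left(\left(\frac{1}{1089} - \left(-18\right) \left(-35\right)\right) + 3642\right) \left(-899\right) = \left(\left(\frac{1}{1089} - 630\right) + 3642\right) \left(-899\right) = \left(- \frac{686069}{1089} + 3642\right) \left(-899\right) = \frac{3280069}{1089} \left(-899\right) = - \frac{2948782031}{1089}$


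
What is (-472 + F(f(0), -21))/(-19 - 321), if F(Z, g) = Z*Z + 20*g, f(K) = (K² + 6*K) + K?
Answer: 223/85 ≈ 2.6235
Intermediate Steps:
f(K) = K² + 7*K
F(Z, g) = Z² + 20*g
(-472 + F(f(0), -21))/(-19 - 321) = (-472 + ((0*(7 + 0))² + 20*(-21)))/(-19 - 321) = (-472 + ((0*7)² - 420))/(-340) = (-472 + (0² - 420))*(-1/340) = (-472 + (0 - 420))*(-1/340) = (-472 - 420)*(-1/340) = -892*(-1/340) = 223/85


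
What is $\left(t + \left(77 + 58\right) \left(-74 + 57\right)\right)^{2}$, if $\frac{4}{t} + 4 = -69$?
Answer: $\frac{28069316521}{5329} \approx 5.2673 \cdot 10^{6}$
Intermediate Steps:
$t = - \frac{4}{73}$ ($t = \frac{4}{-4 - 69} = \frac{4}{-73} = 4 \left(- \frac{1}{73}\right) = - \frac{4}{73} \approx -0.054795$)
$\left(t + \left(77 + 58\right) \left(-74 + 57\right)\right)^{2} = \left(- \frac{4}{73} + \left(77 + 58\right) \left(-74 + 57\right)\right)^{2} = \left(- \frac{4}{73} + 135 \left(-17\right)\right)^{2} = \left(- \frac{4}{73} - 2295\right)^{2} = \left(- \frac{167539}{73}\right)^{2} = \frac{28069316521}{5329}$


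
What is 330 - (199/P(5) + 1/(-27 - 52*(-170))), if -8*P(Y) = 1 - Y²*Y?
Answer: 132043729/416330 ≈ 317.16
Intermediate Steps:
P(Y) = -⅛ + Y³/8 (P(Y) = -(1 - Y²*Y)/8 = -(1 - Y³)/8 = -⅛ + Y³/8)
330 - (199/P(5) + 1/(-27 - 52*(-170))) = 330 - (199/(-⅛ + (⅛)*5³) + 1/(-27 - 52*(-170))) = 330 - (199/(-⅛ + (⅛)*125) - 1/170/(-79)) = 330 - (199/(-⅛ + 125/8) - 1/79*(-1/170)) = 330 - (199/(31/2) + 1/13430) = 330 - (199*(2/31) + 1/13430) = 330 - (398/31 + 1/13430) = 330 - 1*5345171/416330 = 330 - 5345171/416330 = 132043729/416330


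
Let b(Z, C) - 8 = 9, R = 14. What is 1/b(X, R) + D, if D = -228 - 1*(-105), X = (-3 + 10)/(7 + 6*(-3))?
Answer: -2090/17 ≈ -122.94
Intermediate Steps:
X = -7/11 (X = 7/(7 - 18) = 7/(-11) = 7*(-1/11) = -7/11 ≈ -0.63636)
b(Z, C) = 17 (b(Z, C) = 8 + 9 = 17)
D = -123 (D = -228 + 105 = -123)
1/b(X, R) + D = 1/17 - 123 = -2090/17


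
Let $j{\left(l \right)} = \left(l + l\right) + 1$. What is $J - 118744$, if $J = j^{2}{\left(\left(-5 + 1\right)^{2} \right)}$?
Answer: $-117655$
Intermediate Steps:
$j{\left(l \right)} = 1 + 2 l$ ($j{\left(l \right)} = 2 l + 1 = 1 + 2 l$)
$J = 1089$ ($J = \left(1 + 2 \left(-5 + 1\right)^{2}\right)^{2} = \left(1 + 2 \left(-4\right)^{2}\right)^{2} = \left(1 + 2 \cdot 16\right)^{2} = \left(1 + 32\right)^{2} = 33^{2} = 1089$)
$J - 118744 = 1089 - 118744 = -117655$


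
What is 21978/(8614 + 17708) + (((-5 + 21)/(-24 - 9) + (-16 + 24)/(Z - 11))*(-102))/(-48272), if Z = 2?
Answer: 363424100/436774107 ≈ 0.83206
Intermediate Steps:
21978/(8614 + 17708) + (((-5 + 21)/(-24 - 9) + (-16 + 24)/(Z - 11))*(-102))/(-48272) = 21978/(8614 + 17708) + (((-5 + 21)/(-24 - 9) + (-16 + 24)/(2 - 11))*(-102))/(-48272) = 21978/26322 + ((16/(-33) + 8/(-9))*(-102))*(-1/48272) = 21978*(1/26322) + ((16*(-1/33) + 8*(-⅑))*(-102))*(-1/48272) = 3663/4387 + ((-16/33 - 8/9)*(-102))*(-1/48272) = 3663/4387 - 136/99*(-102)*(-1/48272) = 3663/4387 + (4624/33)*(-1/48272) = 3663/4387 - 289/99561 = 363424100/436774107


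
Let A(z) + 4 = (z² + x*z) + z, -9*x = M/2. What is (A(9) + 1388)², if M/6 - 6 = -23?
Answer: 2325625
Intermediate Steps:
M = -102 (M = 36 + 6*(-23) = 36 - 138 = -102)
x = 17/3 (x = -(-34)/(3*2) = -⅑*(-51) = 17/3 ≈ 5.6667)
A(z) = -4 + z² + 20*z/3 (A(z) = -4 + ((z² + 17*z/3) + z) = -4 + (z² + 20*z/3) = -4 + z² + 20*z/3)
(A(9) + 1388)² = ((-4 + 9² + (20/3)*9) + 1388)² = ((-4 + 81 + 60) + 1388)² = (137 + 1388)² = 1525² = 2325625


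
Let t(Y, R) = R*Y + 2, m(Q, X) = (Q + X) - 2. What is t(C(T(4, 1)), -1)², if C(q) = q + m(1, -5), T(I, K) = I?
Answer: 16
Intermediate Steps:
m(Q, X) = -2 + Q + X
C(q) = -6 + q (C(q) = q + (-2 + 1 - 5) = q - 6 = -6 + q)
t(Y, R) = 2 + R*Y
t(C(T(4, 1)), -1)² = (2 - (-6 + 4))² = (2 - 1*(-2))² = (2 + 2)² = 4² = 16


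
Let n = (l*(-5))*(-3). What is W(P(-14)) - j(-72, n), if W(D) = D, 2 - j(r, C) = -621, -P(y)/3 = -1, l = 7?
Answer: -620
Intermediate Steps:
n = 105 (n = (7*(-5))*(-3) = -35*(-3) = 105)
P(y) = 3 (P(y) = -3*(-1) = 3)
j(r, C) = 623 (j(r, C) = 2 - 1*(-621) = 2 + 621 = 623)
W(P(-14)) - j(-72, n) = 3 - 1*623 = 3 - 623 = -620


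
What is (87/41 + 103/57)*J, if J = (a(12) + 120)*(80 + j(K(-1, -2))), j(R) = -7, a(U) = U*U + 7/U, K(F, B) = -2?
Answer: 1064079025/14022 ≈ 75886.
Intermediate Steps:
a(U) = U**2 + 7/U
J = 231775/12 (J = ((7 + 12**3)/12 + 120)*(80 - 7) = ((7 + 1728)/12 + 120)*73 = ((1/12)*1735 + 120)*73 = (1735/12 + 120)*73 = (3175/12)*73 = 231775/12 ≈ 19315.)
(87/41 + 103/57)*J = (87/41 + 103/57)*(231775/12) = (9182/2337)*(231775/12) = 1064079025/14022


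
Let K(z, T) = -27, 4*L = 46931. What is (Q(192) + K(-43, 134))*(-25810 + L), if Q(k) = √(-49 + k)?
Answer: 1520343/4 - 56309*√143/4 ≈ 2.1175e+5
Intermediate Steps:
L = 46931/4 (L = (¼)*46931 = 46931/4 ≈ 11733.)
(Q(192) + K(-43, 134))*(-25810 + L) = (√(-49 + 192) - 27)*(-25810 + 46931/4) = (√143 - 27)*(-56309/4) = (-27 + √143)*(-56309/4) = 1520343/4 - 56309*√143/4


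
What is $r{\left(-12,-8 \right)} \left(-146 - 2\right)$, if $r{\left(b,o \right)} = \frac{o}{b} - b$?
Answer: $- \frac{5624}{3} \approx -1874.7$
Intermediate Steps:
$r{\left(b,o \right)} = - b + \frac{o}{b}$
$r{\left(-12,-8 \right)} \left(-146 - 2\right) = \left(\left(-1\right) \left(-12\right) - \frac{8}{-12}\right) \left(-146 - 2\right) = \left(12 - - \frac{2}{3}\right) \left(-148\right) = \left(12 + \frac{2}{3}\right) \left(-148\right) = \frac{38}{3} \left(-148\right) = - \frac{5624}{3}$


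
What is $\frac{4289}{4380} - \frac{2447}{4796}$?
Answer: $\frac{1231523}{2625810} \approx 0.46901$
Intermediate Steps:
$\frac{4289}{4380} - \frac{2447}{4796} = \frac{1231523}{2625810}$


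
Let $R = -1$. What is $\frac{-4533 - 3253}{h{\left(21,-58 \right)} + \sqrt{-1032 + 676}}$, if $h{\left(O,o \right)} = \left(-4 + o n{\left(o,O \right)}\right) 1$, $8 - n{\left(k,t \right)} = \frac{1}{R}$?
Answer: $\frac{60227}{4074} + \frac{229 i \sqrt{89}}{4074} \approx 14.783 + 0.53028 i$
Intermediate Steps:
$n{\left(k,t \right)} = 9$ ($n{\left(k,t \right)} = 8 - \frac{1}{-1} = 8 - -1 = 8 + 1 = 9$)
$h{\left(O,o \right)} = -4 + 9 o$ ($h{\left(O,o \right)} = \left(-4 + o 9\right) 1 = \left(-4 + 9 o\right) 1 = -4 + 9 o$)
$\frac{-4533 - 3253}{h{\left(21,-58 \right)} + \sqrt{-1032 + 676}} = \frac{-4533 - 3253}{\left(-4 + 9 \left(-58\right)\right) + \sqrt{-1032 + 676}} = - \frac{7786}{\left(-4 - 522\right) + \sqrt{-356}} = - \frac{7786}{-526 + 2 i \sqrt{89}}$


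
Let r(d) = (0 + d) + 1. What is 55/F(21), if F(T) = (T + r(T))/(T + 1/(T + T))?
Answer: 48565/1806 ≈ 26.891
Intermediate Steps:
r(d) = 1 + d (r(d) = d + 1 = 1 + d)
F(T) = (1 + 2*T)/(T + 1/(2*T)) (F(T) = (T + (1 + T))/(T + 1/(T + T)) = (1 + 2*T)/(T + 1/(2*T)))
55/F(21) = 55/((2*21*(1 + 2*21)/(1 + 2*21²))) = 55/((2*21*(1 + 42)/(1 + 2*441))) = 55/((2*21*43/(1 + 882))) = 55/((2*21*43/883)) = 55/((2*21*(1/883)*43)) = 55/(1806/883) = 55*(883/1806) = 48565/1806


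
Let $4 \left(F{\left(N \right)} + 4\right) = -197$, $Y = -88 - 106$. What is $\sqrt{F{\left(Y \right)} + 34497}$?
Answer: $\frac{5 \sqrt{5511}}{2} \approx 185.59$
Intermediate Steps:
$Y = -194$ ($Y = -88 - 106 = -194$)
$F{\left(N \right)} = - \frac{213}{4}$ ($F{\left(N \right)} = -4 + \frac{1}{4} \left(-197\right) = -4 - \frac{197}{4} = - \frac{213}{4}$)
$\sqrt{F{\left(Y \right)} + 34497} = \sqrt{- \frac{213}{4} + 34497} = \sqrt{\frac{137775}{4}} = \frac{5 \sqrt{5511}}{2}$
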